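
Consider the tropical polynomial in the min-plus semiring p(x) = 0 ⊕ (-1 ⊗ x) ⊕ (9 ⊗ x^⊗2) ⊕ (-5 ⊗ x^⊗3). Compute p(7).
p(7) = 0

A tropical monomial a ⊗ x^⊗i evaluates to a + i · x. Evaluating each term at x = 7:
  Term 0 contributes 0 + 0 · 7 = 0
  Term 1 contributes -1 + 1 · 7 = 6
  Term 2 contributes 9 + 2 · 7 = 23
  Term 3 contributes -5 + 3 · 7 = 16
p(7) = ⊕ of these = min[0, 6, 23, 16] = 0.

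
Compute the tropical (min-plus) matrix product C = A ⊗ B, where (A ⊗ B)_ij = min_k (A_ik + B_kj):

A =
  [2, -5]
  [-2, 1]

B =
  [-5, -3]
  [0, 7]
A ⊗ B =
  [-5, -1]
  [-7, -5]

Apply the min-plus product entry-by-entry:
  C[0][0] = min over k of (A[0][0] + B[0][0] = 2 + -5 = -3, A[0][1] + B[1][0] = -5 + 0 = -5) = -5 (attained at k = 1)
  C[0][1] = min over k of (A[0][0] + B[0][1] = 2 + -3 = -1, A[0][1] + B[1][1] = -5 + 7 = 2) = -1 (attained at k = 0)
  C[1][0] = min over k of (A[1][0] + B[0][0] = -2 + -5 = -7, A[1][1] + B[1][0] = 1 + 0 = 1) = -7 (attained at k = 0)
  C[1][1] = min over k of (A[1][0] + B[0][1] = -2 + -3 = -5, A[1][1] + B[1][1] = 1 + 7 = 8) = -5 (attained at k = 0)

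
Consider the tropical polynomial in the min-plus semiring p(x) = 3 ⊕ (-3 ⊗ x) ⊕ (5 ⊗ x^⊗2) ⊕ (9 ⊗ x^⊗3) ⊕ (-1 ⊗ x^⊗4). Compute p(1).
p(1) = -2

A tropical monomial a ⊗ x^⊗i evaluates to a + i · x. Evaluating each term at x = 1:
  Term 0 contributes 3 + 0 · 1 = 3
  Term 1 contributes -3 + 1 · 1 = -2
  Term 2 contributes 5 + 2 · 1 = 7
  Term 3 contributes 9 + 3 · 1 = 12
  Term 4 contributes -1 + 4 · 1 = 3
p(1) = ⊕ of these = min[3, -2, 7, 12, 3] = -2.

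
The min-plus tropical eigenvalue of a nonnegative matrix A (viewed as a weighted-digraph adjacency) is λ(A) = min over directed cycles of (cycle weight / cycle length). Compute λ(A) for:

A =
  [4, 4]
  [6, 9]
λ(A) = 4

Enumerate directed cycles and compute their means (weight / length). Sample:
  cycle 0 → 0: weight = 4, length = 1, mean = 4/1 ≈ 4.000
  cycle 1 → 1: weight = 9, length = 1, mean = 9/1 ≈ 9.000
  cycle 0 → 1 → 0: weight = 10, length = 2, mean = 10/2 ≈ 5.000
  cycle 1 → 0 → 1: weight = 10, length = 2, mean = 10/2 ≈ 5.000
Minimum mean = 4.000, attained e.g. along the cycle 0 → 0 with weight 4 and length 1. So λ(A) = 4/1 = 4.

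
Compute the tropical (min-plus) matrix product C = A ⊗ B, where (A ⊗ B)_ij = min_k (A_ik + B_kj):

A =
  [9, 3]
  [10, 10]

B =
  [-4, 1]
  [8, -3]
A ⊗ B =
  [5, 0]
  [6, 7]

Apply the min-plus product entry-by-entry:
  C[0][0] = min over k of (A[0][0] + B[0][0] = 9 + -4 = 5, A[0][1] + B[1][0] = 3 + 8 = 11) = 5 (attained at k = 0)
  C[0][1] = min over k of (A[0][0] + B[0][1] = 9 + 1 = 10, A[0][1] + B[1][1] = 3 + -3 = 0) = 0 (attained at k = 1)
  C[1][0] = min over k of (A[1][0] + B[0][0] = 10 + -4 = 6, A[1][1] + B[1][0] = 10 + 8 = 18) = 6 (attained at k = 0)
  C[1][1] = min over k of (A[1][0] + B[0][1] = 10 + 1 = 11, A[1][1] + B[1][1] = 10 + -3 = 7) = 7 (attained at k = 1)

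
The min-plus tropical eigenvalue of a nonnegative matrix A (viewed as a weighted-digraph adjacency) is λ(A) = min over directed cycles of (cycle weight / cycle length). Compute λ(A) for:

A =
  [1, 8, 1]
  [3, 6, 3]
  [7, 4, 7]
λ(A) = 1

Enumerate directed cycles and compute their means (weight / length). Sample:
  cycle 0 → 0: weight = 1, length = 1, mean = 1/1 ≈ 1.000
  cycle 1 → 1: weight = 6, length = 1, mean = 6/1 ≈ 6.000
  cycle 2 → 2: weight = 7, length = 1, mean = 7/1 ≈ 7.000
  cycle 0 → 1 → 0: weight = 11, length = 2, mean = 11/2 ≈ 5.500
  cycle 0 → 2 → 0: weight = 8, length = 2, mean = 8/2 ≈ 4.000
  cycle 1 → 0 → 1: weight = 11, length = 2, mean = 11/2 ≈ 5.500
Minimum mean = 1.000, attained e.g. along the cycle 0 → 0 with weight 1 and length 1. So λ(A) = 1/1 = 1.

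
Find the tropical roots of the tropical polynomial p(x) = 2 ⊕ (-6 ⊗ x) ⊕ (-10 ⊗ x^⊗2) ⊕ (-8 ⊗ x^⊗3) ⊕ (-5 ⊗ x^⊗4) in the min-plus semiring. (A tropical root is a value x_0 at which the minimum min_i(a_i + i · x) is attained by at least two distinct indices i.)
Roots: {-3, -2, 4, 8}

Each tropical root is a break point of the lower envelope of the lines y = a_i + i · x (there are 5 lines, with slopes 0, 1, ..., 4). Only the lines that attain the minimum somewhere contribute to roots; other lines are dominated. Here the surviving (envelope) indices are i = 4, i = 3, i = 2, i = 1, i = 0.
Intersections between consecutive envelope lines give the roots: for adjacent envelope indices i < j the intersection is x = (a_i − a_j) / (j − i). Reading off the sorted break points: {-3, -2, 4, 8}.
Verification: at each break x_0, at least two indices attain the minimum of min_i(a_i + i · x_0).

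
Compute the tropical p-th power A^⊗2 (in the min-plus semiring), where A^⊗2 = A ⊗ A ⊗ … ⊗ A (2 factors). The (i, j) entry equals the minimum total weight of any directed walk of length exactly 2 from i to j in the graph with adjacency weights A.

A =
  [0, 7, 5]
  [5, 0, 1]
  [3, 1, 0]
A^⊗2 =
  [0, 6, 5]
  [4, 0, 1]
  [3, 1, 0]

Each entry (A^⊗2)_ij equals the minimum over all length-2 walks i = v_0 → v_1 → … → v_2 = j of Σ_t A[v_t][v_{t+1}]. For example, for (i, j) = (0, 2) we minimise over 3 possible intermediate vertex sequences; the minimum is 5, attained along the walk 0 → 0 → 2.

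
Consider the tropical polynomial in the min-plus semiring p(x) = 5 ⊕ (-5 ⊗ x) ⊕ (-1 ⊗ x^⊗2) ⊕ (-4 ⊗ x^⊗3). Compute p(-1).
p(-1) = -7

A tropical monomial a ⊗ x^⊗i evaluates to a + i · x. Evaluating each term at x = -1:
  Term 0 contributes 5 + 0 · -1 = 5
  Term 1 contributes -5 + 1 · -1 = -6
  Term 2 contributes -1 + 2 · -1 = -3
  Term 3 contributes -4 + 3 · -1 = -7
p(-1) = ⊕ of these = min[5, -6, -3, -7] = -7.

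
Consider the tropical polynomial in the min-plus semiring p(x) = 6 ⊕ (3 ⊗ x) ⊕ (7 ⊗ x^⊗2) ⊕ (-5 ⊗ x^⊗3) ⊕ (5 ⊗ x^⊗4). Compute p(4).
p(4) = 6

A tropical monomial a ⊗ x^⊗i evaluates to a + i · x. Evaluating each term at x = 4:
  Term 0 contributes 6 + 0 · 4 = 6
  Term 1 contributes 3 + 1 · 4 = 7
  Term 2 contributes 7 + 2 · 4 = 15
  Term 3 contributes -5 + 3 · 4 = 7
  Term 4 contributes 5 + 4 · 4 = 21
p(4) = ⊕ of these = min[6, 7, 15, 7, 21] = 6.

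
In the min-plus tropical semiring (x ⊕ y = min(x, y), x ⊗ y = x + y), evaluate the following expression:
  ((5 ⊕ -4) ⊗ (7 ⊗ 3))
((5 ⊕ -4) ⊗ (7 ⊗ 3)) = 6

Expand innermost to outermost. Recall ⊕ takes the minimum of its arguments and ⊗ takes their sum. Working out the expression ((5 ⊕ -4) ⊗ (7 ⊗ 3)) gives 6.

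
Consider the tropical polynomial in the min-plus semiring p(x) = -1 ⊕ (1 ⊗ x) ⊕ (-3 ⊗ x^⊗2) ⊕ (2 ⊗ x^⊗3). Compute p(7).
p(7) = -1

A tropical monomial a ⊗ x^⊗i evaluates to a + i · x. Evaluating each term at x = 7:
  Term 0 contributes -1 + 0 · 7 = -1
  Term 1 contributes 1 + 1 · 7 = 8
  Term 2 contributes -3 + 2 · 7 = 11
  Term 3 contributes 2 + 3 · 7 = 23
p(7) = ⊕ of these = min[-1, 8, 11, 23] = -1.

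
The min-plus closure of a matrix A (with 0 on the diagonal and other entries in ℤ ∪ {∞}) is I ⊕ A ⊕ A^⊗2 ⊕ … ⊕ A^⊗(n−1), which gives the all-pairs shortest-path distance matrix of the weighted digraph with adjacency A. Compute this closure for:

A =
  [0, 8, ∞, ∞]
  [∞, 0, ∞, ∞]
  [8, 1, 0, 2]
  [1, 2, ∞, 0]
Closure =
  [0, 8, ∞, ∞]
  [∞, 0, ∞, ∞]
  [3, 1, 0, 2]
  [1, 2, ∞, 0]

This is the Floyd-Warshall all-pairs shortest-path computation. For each intermediate vertex k = 0, 1, …, 3, update dist[i][j] ← min(dist[i][j], dist[i][k] + dist[k][j]). The final matrix gives, for each (i, j), the minimum total weight of any directed path from i to j (possibly empty when i = j).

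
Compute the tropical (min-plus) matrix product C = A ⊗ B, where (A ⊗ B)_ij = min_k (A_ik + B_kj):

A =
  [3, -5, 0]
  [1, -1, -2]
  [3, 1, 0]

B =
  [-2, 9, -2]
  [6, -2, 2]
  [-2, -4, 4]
A ⊗ B =
  [-2, -7, -3]
  [-4, -6, -1]
  [-2, -4, 1]

Apply the min-plus product entry-by-entry:
  C[0][0] = min over k of (A[0][0] + B[0][0] = 3 + -2 = 1, A[0][1] + B[1][0] = -5 + 6 = 1, A[0][2] + B[2][0] = 0 + -2 = -2) = -2 (attained at k = 2)
  C[0][1] = min over k of (A[0][0] + B[0][1] = 3 + 9 = 12, A[0][1] + B[1][1] = -5 + -2 = -7, A[0][2] + B[2][1] = 0 + -4 = -4) = -7 (attained at k = 1)
  C[0][2] = min over k of (A[0][0] + B[0][2] = 3 + -2 = 1, A[0][1] + B[1][2] = -5 + 2 = -3, A[0][2] + B[2][2] = 0 + 4 = 4) = -3 (attained at k = 1)
  C[1][0] = min over k of (A[1][0] + B[0][0] = 1 + -2 = -1, A[1][1] + B[1][0] = -1 + 6 = 5, A[1][2] + B[2][0] = -2 + -2 = -4) = -4 (attained at k = 2)
  C[1][1] = min over k of (A[1][0] + B[0][1] = 1 + 9 = 10, A[1][1] + B[1][1] = -1 + -2 = -3, A[1][2] + B[2][1] = -2 + -4 = -6) = -6 (attained at k = 2)
  C[1][2] = min over k of (A[1][0] + B[0][2] = 1 + -2 = -1, A[1][1] + B[1][2] = -1 + 2 = 1, A[1][2] + B[2][2] = -2 + 4 = 2) = -1 (attained at k = 0)
  C[2][0] = min over k of (A[2][0] + B[0][0] = 3 + -2 = 1, A[2][1] + B[1][0] = 1 + 6 = 7, A[2][2] + B[2][0] = 0 + -2 = -2) = -2 (attained at k = 2)
  C[2][1] = min over k of (A[2][0] + B[0][1] = 3 + 9 = 12, A[2][1] + B[1][1] = 1 + -2 = -1, A[2][2] + B[2][1] = 0 + -4 = -4) = -4 (attained at k = 2)
  C[2][2] = min over k of (A[2][0] + B[0][2] = 3 + -2 = 1, A[2][1] + B[1][2] = 1 + 2 = 3, A[2][2] + B[2][2] = 0 + 4 = 4) = 1 (attained at k = 0)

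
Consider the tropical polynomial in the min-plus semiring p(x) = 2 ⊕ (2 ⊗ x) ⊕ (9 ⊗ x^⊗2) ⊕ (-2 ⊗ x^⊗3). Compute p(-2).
p(-2) = -8

A tropical monomial a ⊗ x^⊗i evaluates to a + i · x. Evaluating each term at x = -2:
  Term 0 contributes 2 + 0 · -2 = 2
  Term 1 contributes 2 + 1 · -2 = 0
  Term 2 contributes 9 + 2 · -2 = 5
  Term 3 contributes -2 + 3 · -2 = -8
p(-2) = ⊕ of these = min[2, 0, 5, -8] = -8.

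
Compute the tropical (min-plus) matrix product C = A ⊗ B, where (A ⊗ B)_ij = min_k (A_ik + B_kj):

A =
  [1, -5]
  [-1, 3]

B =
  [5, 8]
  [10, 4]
A ⊗ B =
  [5, -1]
  [4, 7]

Apply the min-plus product entry-by-entry:
  C[0][0] = min over k of (A[0][0] + B[0][0] = 1 + 5 = 6, A[0][1] + B[1][0] = -5 + 10 = 5) = 5 (attained at k = 1)
  C[0][1] = min over k of (A[0][0] + B[0][1] = 1 + 8 = 9, A[0][1] + B[1][1] = -5 + 4 = -1) = -1 (attained at k = 1)
  C[1][0] = min over k of (A[1][0] + B[0][0] = -1 + 5 = 4, A[1][1] + B[1][0] = 3 + 10 = 13) = 4 (attained at k = 0)
  C[1][1] = min over k of (A[1][0] + B[0][1] = -1 + 8 = 7, A[1][1] + B[1][1] = 3 + 4 = 7) = 7 (attained at k = 0)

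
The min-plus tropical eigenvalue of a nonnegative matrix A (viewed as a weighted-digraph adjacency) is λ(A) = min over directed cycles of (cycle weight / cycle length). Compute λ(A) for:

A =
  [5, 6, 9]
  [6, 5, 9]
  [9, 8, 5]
λ(A) = 5

Enumerate directed cycles and compute their means (weight / length). Sample:
  cycle 0 → 0: weight = 5, length = 1, mean = 5/1 ≈ 5.000
  cycle 1 → 1: weight = 5, length = 1, mean = 5/1 ≈ 5.000
  cycle 2 → 2: weight = 5, length = 1, mean = 5/1 ≈ 5.000
  cycle 0 → 1 → 0: weight = 12, length = 2, mean = 12/2 ≈ 6.000
  cycle 0 → 2 → 0: weight = 18, length = 2, mean = 18/2 ≈ 9.000
  cycle 1 → 0 → 1: weight = 12, length = 2, mean = 12/2 ≈ 6.000
Minimum mean = 5.000, attained e.g. along the cycle 0 → 0 with weight 5 and length 1. So λ(A) = 5/1 = 5.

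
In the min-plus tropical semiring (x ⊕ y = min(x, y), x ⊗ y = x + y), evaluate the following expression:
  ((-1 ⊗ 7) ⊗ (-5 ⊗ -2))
((-1 ⊗ 7) ⊗ (-5 ⊗ -2)) = -1

Expand innermost to outermost. Recall ⊕ takes the minimum of its arguments and ⊗ takes their sum. Working out the expression ((-1 ⊗ 7) ⊗ (-5 ⊗ -2)) gives -1.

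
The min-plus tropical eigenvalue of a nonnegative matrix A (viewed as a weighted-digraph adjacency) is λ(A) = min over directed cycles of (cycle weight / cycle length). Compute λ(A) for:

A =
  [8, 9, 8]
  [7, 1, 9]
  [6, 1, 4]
λ(A) = 1

Enumerate directed cycles and compute their means (weight / length). Sample:
  cycle 0 → 0: weight = 8, length = 1, mean = 8/1 ≈ 8.000
  cycle 1 → 1: weight = 1, length = 1, mean = 1/1 ≈ 1.000
  cycle 2 → 2: weight = 4, length = 1, mean = 4/1 ≈ 4.000
  cycle 0 → 1 → 0: weight = 16, length = 2, mean = 16/2 ≈ 8.000
  cycle 0 → 2 → 0: weight = 14, length = 2, mean = 14/2 ≈ 7.000
  cycle 1 → 0 → 1: weight = 16, length = 2, mean = 16/2 ≈ 8.000
Minimum mean = 1.000, attained e.g. along the cycle 1 → 1 with weight 1 and length 1. So λ(A) = 1/1 = 1.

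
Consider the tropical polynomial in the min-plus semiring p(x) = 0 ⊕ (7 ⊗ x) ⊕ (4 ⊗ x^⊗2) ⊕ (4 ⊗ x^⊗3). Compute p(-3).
p(-3) = -5

A tropical monomial a ⊗ x^⊗i evaluates to a + i · x. Evaluating each term at x = -3:
  Term 0 contributes 0 + 0 · -3 = 0
  Term 1 contributes 7 + 1 · -3 = 4
  Term 2 contributes 4 + 2 · -3 = -2
  Term 3 contributes 4 + 3 · -3 = -5
p(-3) = ⊕ of these = min[0, 4, -2, -5] = -5.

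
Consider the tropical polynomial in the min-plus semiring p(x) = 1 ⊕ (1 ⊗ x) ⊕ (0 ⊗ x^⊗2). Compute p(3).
p(3) = 1

A tropical monomial a ⊗ x^⊗i evaluates to a + i · x. Evaluating each term at x = 3:
  Term 0 contributes 1 + 0 · 3 = 1
  Term 1 contributes 1 + 1 · 3 = 4
  Term 2 contributes 0 + 2 · 3 = 6
p(3) = ⊕ of these = min[1, 4, 6] = 1.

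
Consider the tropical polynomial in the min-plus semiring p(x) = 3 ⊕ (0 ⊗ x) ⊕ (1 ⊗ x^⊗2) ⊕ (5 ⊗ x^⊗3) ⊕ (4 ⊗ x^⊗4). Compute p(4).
p(4) = 3

A tropical monomial a ⊗ x^⊗i evaluates to a + i · x. Evaluating each term at x = 4:
  Term 0 contributes 3 + 0 · 4 = 3
  Term 1 contributes 0 + 1 · 4 = 4
  Term 2 contributes 1 + 2 · 4 = 9
  Term 3 contributes 5 + 3 · 4 = 17
  Term 4 contributes 4 + 4 · 4 = 20
p(4) = ⊕ of these = min[3, 4, 9, 17, 20] = 3.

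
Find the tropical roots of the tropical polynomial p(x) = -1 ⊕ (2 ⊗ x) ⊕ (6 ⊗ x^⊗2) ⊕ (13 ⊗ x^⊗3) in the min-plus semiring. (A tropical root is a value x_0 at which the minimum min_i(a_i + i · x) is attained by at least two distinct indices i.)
Roots: {-7, -4, -3}

Each tropical root is a break point of the lower envelope of the lines y = a_i + i · x (there are 4 lines, with slopes 0, 1, ..., 3). Only the lines that attain the minimum somewhere contribute to roots; other lines are dominated. Here the surviving (envelope) indices are i = 3, i = 2, i = 1, i = 0.
Intersections between consecutive envelope lines give the roots: for adjacent envelope indices i < j the intersection is x = (a_i − a_j) / (j − i). Reading off the sorted break points: {-7, -4, -3}.
Verification: at each break x_0, at least two indices attain the minimum of min_i(a_i + i · x_0).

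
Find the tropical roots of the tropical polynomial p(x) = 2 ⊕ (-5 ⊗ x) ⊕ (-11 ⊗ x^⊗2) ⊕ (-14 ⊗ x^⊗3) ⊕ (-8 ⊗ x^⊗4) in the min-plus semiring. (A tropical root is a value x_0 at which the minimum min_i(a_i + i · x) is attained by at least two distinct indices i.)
Roots: {-6, 3, 6, 7}

Each tropical root is a break point of the lower envelope of the lines y = a_i + i · x (there are 5 lines, with slopes 0, 1, ..., 4). Only the lines that attain the minimum somewhere contribute to roots; other lines are dominated. Here the surviving (envelope) indices are i = 4, i = 3, i = 2, i = 1, i = 0.
Intersections between consecutive envelope lines give the roots: for adjacent envelope indices i < j the intersection is x = (a_i − a_j) / (j − i). Reading off the sorted break points: {-6, 3, 6, 7}.
Verification: at each break x_0, at least two indices attain the minimum of min_i(a_i + i · x_0).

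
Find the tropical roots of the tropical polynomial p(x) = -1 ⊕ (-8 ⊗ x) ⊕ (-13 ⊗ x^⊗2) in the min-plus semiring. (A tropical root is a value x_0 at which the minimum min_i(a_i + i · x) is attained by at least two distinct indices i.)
Roots: {5, 7}

Each tropical root is a break point of the lower envelope of the lines y = a_i + i · x (there are 3 lines, with slopes 0, 1, ..., 2). Only the lines that attain the minimum somewhere contribute to roots; other lines are dominated. Here the surviving (envelope) indices are i = 2, i = 1, i = 0.
Intersections between consecutive envelope lines give the roots: for adjacent envelope indices i < j the intersection is x = (a_i − a_j) / (j − i). Reading off the sorted break points: {5, 7}.
Verification: at each break x_0, at least two indices attain the minimum of min_i(a_i + i · x_0).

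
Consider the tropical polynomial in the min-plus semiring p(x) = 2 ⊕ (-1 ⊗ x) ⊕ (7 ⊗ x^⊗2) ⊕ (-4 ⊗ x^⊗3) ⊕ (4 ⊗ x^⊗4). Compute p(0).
p(0) = -4

A tropical monomial a ⊗ x^⊗i evaluates to a + i · x. Evaluating each term at x = 0:
  Term 0 contributes 2 + 0 · 0 = 2
  Term 1 contributes -1 + 1 · 0 = -1
  Term 2 contributes 7 + 2 · 0 = 7
  Term 3 contributes -4 + 3 · 0 = -4
  Term 4 contributes 4 + 4 · 0 = 4
p(0) = ⊕ of these = min[2, -1, 7, -4, 4] = -4.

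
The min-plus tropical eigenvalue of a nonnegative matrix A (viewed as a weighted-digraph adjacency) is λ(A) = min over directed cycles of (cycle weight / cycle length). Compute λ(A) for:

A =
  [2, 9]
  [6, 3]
λ(A) = 2

Enumerate directed cycles and compute their means (weight / length). Sample:
  cycle 0 → 0: weight = 2, length = 1, mean = 2/1 ≈ 2.000
  cycle 1 → 1: weight = 3, length = 1, mean = 3/1 ≈ 3.000
  cycle 0 → 1 → 0: weight = 15, length = 2, mean = 15/2 ≈ 7.500
  cycle 1 → 0 → 1: weight = 15, length = 2, mean = 15/2 ≈ 7.500
Minimum mean = 2.000, attained e.g. along the cycle 0 → 0 with weight 2 and length 1. So λ(A) = 2/1 = 2.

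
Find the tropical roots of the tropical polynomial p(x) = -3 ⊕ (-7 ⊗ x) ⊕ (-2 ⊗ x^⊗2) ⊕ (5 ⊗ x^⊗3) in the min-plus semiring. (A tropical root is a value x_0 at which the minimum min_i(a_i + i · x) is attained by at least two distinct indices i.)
Roots: {-7, -5, 4}

Each tropical root is a break point of the lower envelope of the lines y = a_i + i · x (there are 4 lines, with slopes 0, 1, ..., 3). Only the lines that attain the minimum somewhere contribute to roots; other lines are dominated. Here the surviving (envelope) indices are i = 3, i = 2, i = 1, i = 0.
Intersections between consecutive envelope lines give the roots: for adjacent envelope indices i < j the intersection is x = (a_i − a_j) / (j − i). Reading off the sorted break points: {-7, -5, 4}.
Verification: at each break x_0, at least two indices attain the minimum of min_i(a_i + i · x_0).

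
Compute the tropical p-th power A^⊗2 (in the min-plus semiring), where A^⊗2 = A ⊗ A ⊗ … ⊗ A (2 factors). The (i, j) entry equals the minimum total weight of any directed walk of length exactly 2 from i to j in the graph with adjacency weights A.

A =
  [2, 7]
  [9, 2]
A^⊗2 =
  [4, 9]
  [11, 4]

Each entry (A^⊗2)_ij equals the minimum over all length-2 walks i = v_0 → v_1 → … → v_2 = j of Σ_t A[v_t][v_{t+1}]. For example, for (i, j) = (0, 1) we minimise over 2 possible intermediate vertex sequences; the minimum is 9, attained along the walk 0 → 0 → 1.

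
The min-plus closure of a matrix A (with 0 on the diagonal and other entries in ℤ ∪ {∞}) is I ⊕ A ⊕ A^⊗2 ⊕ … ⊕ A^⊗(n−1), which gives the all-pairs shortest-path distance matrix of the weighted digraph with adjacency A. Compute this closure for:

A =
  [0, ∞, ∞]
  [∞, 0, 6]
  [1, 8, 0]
Closure =
  [0, ∞, ∞]
  [7, 0, 6]
  [1, 8, 0]

This is the Floyd-Warshall all-pairs shortest-path computation. For each intermediate vertex k = 0, 1, …, 2, update dist[i][j] ← min(dist[i][j], dist[i][k] + dist[k][j]). The final matrix gives, for each (i, j), the minimum total weight of any directed path from i to j (possibly empty when i = j).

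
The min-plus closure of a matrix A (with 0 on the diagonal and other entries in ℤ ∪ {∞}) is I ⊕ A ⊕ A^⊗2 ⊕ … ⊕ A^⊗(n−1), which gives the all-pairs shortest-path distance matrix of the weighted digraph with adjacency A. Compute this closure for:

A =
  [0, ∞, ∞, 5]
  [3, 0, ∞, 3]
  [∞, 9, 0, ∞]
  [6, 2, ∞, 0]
Closure =
  [0, 7, ∞, 5]
  [3, 0, ∞, 3]
  [12, 9, 0, 12]
  [5, 2, ∞, 0]

This is the Floyd-Warshall all-pairs shortest-path computation. For each intermediate vertex k = 0, 1, …, 3, update dist[i][j] ← min(dist[i][j], dist[i][k] + dist[k][j]). The final matrix gives, for each (i, j), the minimum total weight of any directed path from i to j (possibly empty when i = j).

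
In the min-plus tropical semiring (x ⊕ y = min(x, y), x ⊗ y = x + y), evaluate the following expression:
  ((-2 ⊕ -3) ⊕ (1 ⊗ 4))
((-2 ⊕ -3) ⊕ (1 ⊗ 4)) = -3

Expand innermost to outermost. Recall ⊕ takes the minimum of its arguments and ⊗ takes their sum. Working out the expression ((-2 ⊕ -3) ⊕ (1 ⊗ 4)) gives -3.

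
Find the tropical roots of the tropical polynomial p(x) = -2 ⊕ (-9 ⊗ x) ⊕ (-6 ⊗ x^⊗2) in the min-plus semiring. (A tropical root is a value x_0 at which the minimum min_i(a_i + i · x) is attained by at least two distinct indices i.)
Roots: {-3, 7}

Each tropical root is a break point of the lower envelope of the lines y = a_i + i · x (there are 3 lines, with slopes 0, 1, ..., 2). Only the lines that attain the minimum somewhere contribute to roots; other lines are dominated. Here the surviving (envelope) indices are i = 2, i = 1, i = 0.
Intersections between consecutive envelope lines give the roots: for adjacent envelope indices i < j the intersection is x = (a_i − a_j) / (j − i). Reading off the sorted break points: {-3, 7}.
Verification: at each break x_0, at least two indices attain the minimum of min_i(a_i + i · x_0).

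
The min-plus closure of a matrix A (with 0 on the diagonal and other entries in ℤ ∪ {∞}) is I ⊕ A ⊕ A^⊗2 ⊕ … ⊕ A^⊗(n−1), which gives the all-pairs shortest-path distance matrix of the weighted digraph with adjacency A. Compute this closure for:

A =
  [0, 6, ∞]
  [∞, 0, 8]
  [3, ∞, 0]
Closure =
  [0, 6, 14]
  [11, 0, 8]
  [3, 9, 0]

This is the Floyd-Warshall all-pairs shortest-path computation. For each intermediate vertex k = 0, 1, …, 2, update dist[i][j] ← min(dist[i][j], dist[i][k] + dist[k][j]). The final matrix gives, for each (i, j), the minimum total weight of any directed path from i to j (possibly empty when i = j).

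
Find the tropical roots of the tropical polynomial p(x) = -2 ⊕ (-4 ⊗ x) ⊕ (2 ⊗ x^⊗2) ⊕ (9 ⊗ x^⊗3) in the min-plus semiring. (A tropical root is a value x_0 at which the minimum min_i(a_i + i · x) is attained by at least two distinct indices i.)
Roots: {-7, -6, 2}

Each tropical root is a break point of the lower envelope of the lines y = a_i + i · x (there are 4 lines, with slopes 0, 1, ..., 3). Only the lines that attain the minimum somewhere contribute to roots; other lines are dominated. Here the surviving (envelope) indices are i = 3, i = 2, i = 1, i = 0.
Intersections between consecutive envelope lines give the roots: for adjacent envelope indices i < j the intersection is x = (a_i − a_j) / (j − i). Reading off the sorted break points: {-7, -6, 2}.
Verification: at each break x_0, at least two indices attain the minimum of min_i(a_i + i · x_0).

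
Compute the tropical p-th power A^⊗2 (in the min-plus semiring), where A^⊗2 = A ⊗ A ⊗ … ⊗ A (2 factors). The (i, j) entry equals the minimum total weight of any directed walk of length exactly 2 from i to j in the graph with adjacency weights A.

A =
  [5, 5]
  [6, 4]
A^⊗2 =
  [10, 9]
  [10, 8]

Each entry (A^⊗2)_ij equals the minimum over all length-2 walks i = v_0 → v_1 → … → v_2 = j of Σ_t A[v_t][v_{t+1}]. For example, for (i, j) = (0, 1) we minimise over 2 possible intermediate vertex sequences; the minimum is 9, attained along the walk 0 → 1 → 1.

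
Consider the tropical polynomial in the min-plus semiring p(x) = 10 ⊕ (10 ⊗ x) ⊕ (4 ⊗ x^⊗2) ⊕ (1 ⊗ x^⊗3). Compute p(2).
p(2) = 7

A tropical monomial a ⊗ x^⊗i evaluates to a + i · x. Evaluating each term at x = 2:
  Term 0 contributes 10 + 0 · 2 = 10
  Term 1 contributes 10 + 1 · 2 = 12
  Term 2 contributes 4 + 2 · 2 = 8
  Term 3 contributes 1 + 3 · 2 = 7
p(2) = ⊕ of these = min[10, 12, 8, 7] = 7.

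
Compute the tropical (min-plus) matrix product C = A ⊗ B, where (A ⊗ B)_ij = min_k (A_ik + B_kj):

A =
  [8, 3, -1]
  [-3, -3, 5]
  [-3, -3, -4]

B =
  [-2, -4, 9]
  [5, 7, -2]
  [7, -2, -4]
A ⊗ B =
  [6, -3, -5]
  [-5, -7, -5]
  [-5, -7, -8]

Apply the min-plus product entry-by-entry:
  C[0][0] = min over k of (A[0][0] + B[0][0] = 8 + -2 = 6, A[0][1] + B[1][0] = 3 + 5 = 8, A[0][2] + B[2][0] = -1 + 7 = 6) = 6 (attained at k = 0)
  C[0][1] = min over k of (A[0][0] + B[0][1] = 8 + -4 = 4, A[0][1] + B[1][1] = 3 + 7 = 10, A[0][2] + B[2][1] = -1 + -2 = -3) = -3 (attained at k = 2)
  C[0][2] = min over k of (A[0][0] + B[0][2] = 8 + 9 = 17, A[0][1] + B[1][2] = 3 + -2 = 1, A[0][2] + B[2][2] = -1 + -4 = -5) = -5 (attained at k = 2)
  C[1][0] = min over k of (A[1][0] + B[0][0] = -3 + -2 = -5, A[1][1] + B[1][0] = -3 + 5 = 2, A[1][2] + B[2][0] = 5 + 7 = 12) = -5 (attained at k = 0)
  C[1][1] = min over k of (A[1][0] + B[0][1] = -3 + -4 = -7, A[1][1] + B[1][1] = -3 + 7 = 4, A[1][2] + B[2][1] = 5 + -2 = 3) = -7 (attained at k = 0)
  C[1][2] = min over k of (A[1][0] + B[0][2] = -3 + 9 = 6, A[1][1] + B[1][2] = -3 + -2 = -5, A[1][2] + B[2][2] = 5 + -4 = 1) = -5 (attained at k = 1)
  C[2][0] = min over k of (A[2][0] + B[0][0] = -3 + -2 = -5, A[2][1] + B[1][0] = -3 + 5 = 2, A[2][2] + B[2][0] = -4 + 7 = 3) = -5 (attained at k = 0)
  C[2][1] = min over k of (A[2][0] + B[0][1] = -3 + -4 = -7, A[2][1] + B[1][1] = -3 + 7 = 4, A[2][2] + B[2][1] = -4 + -2 = -6) = -7 (attained at k = 0)
  C[2][2] = min over k of (A[2][0] + B[0][2] = -3 + 9 = 6, A[2][1] + B[1][2] = -3 + -2 = -5, A[2][2] + B[2][2] = -4 + -4 = -8) = -8 (attained at k = 2)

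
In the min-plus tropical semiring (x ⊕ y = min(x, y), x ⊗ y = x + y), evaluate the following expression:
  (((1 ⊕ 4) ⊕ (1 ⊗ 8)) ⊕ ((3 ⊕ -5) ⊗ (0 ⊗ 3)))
(((1 ⊕ 4) ⊕ (1 ⊗ 8)) ⊕ ((3 ⊕ -5) ⊗ (0 ⊗ 3))) = -2

Expand innermost to outermost. Recall ⊕ takes the minimum of its arguments and ⊗ takes their sum. Working out the expression (((1 ⊕ 4) ⊕ (1 ⊗ 8)) ⊕ ((3 ⊕ -5) ⊗ (0 ⊗ 3))) gives -2.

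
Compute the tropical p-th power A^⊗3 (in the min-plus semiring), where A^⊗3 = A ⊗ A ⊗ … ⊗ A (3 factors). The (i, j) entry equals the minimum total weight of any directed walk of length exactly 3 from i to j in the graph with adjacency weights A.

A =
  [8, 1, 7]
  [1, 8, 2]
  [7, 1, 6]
A^⊗3 =
  [9, 3, 9]
  [3, 9, 4]
  [8, 3, 9]

Each entry (A^⊗3)_ij equals the minimum over all length-3 walks i = v_0 → v_1 → … → v_3 = j of Σ_t A[v_t][v_{t+1}]. For example, for (i, j) = (0, 2) we minimise over 9 possible intermediate vertex sequences; the minimum is 9, attained along the walk 0 → 1 → 0 → 2.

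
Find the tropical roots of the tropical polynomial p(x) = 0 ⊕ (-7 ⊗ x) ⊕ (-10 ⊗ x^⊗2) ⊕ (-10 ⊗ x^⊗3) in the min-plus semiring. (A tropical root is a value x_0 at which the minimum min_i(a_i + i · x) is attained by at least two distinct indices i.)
Roots: {0, 3, 7}

Each tropical root is a break point of the lower envelope of the lines y = a_i + i · x (there are 4 lines, with slopes 0, 1, ..., 3). Only the lines that attain the minimum somewhere contribute to roots; other lines are dominated. Here the surviving (envelope) indices are i = 3, i = 2, i = 1, i = 0.
Intersections between consecutive envelope lines give the roots: for adjacent envelope indices i < j the intersection is x = (a_i − a_j) / (j − i). Reading off the sorted break points: {0, 3, 7}.
Verification: at each break x_0, at least two indices attain the minimum of min_i(a_i + i · x_0).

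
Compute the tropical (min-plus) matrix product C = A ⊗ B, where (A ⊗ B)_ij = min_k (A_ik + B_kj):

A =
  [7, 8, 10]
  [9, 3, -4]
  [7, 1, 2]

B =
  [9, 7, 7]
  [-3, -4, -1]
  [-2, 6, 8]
A ⊗ B =
  [5, 4, 7]
  [-6, -1, 2]
  [-2, -3, 0]

Apply the min-plus product entry-by-entry:
  C[0][0] = min over k of (A[0][0] + B[0][0] = 7 + 9 = 16, A[0][1] + B[1][0] = 8 + -3 = 5, A[0][2] + B[2][0] = 10 + -2 = 8) = 5 (attained at k = 1)
  C[0][1] = min over k of (A[0][0] + B[0][1] = 7 + 7 = 14, A[0][1] + B[1][1] = 8 + -4 = 4, A[0][2] + B[2][1] = 10 + 6 = 16) = 4 (attained at k = 1)
  C[0][2] = min over k of (A[0][0] + B[0][2] = 7 + 7 = 14, A[0][1] + B[1][2] = 8 + -1 = 7, A[0][2] + B[2][2] = 10 + 8 = 18) = 7 (attained at k = 1)
  C[1][0] = min over k of (A[1][0] + B[0][0] = 9 + 9 = 18, A[1][1] + B[1][0] = 3 + -3 = 0, A[1][2] + B[2][0] = -4 + -2 = -6) = -6 (attained at k = 2)
  C[1][1] = min over k of (A[1][0] + B[0][1] = 9 + 7 = 16, A[1][1] + B[1][1] = 3 + -4 = -1, A[1][2] + B[2][1] = -4 + 6 = 2) = -1 (attained at k = 1)
  C[1][2] = min over k of (A[1][0] + B[0][2] = 9 + 7 = 16, A[1][1] + B[1][2] = 3 + -1 = 2, A[1][2] + B[2][2] = -4 + 8 = 4) = 2 (attained at k = 1)
  C[2][0] = min over k of (A[2][0] + B[0][0] = 7 + 9 = 16, A[2][1] + B[1][0] = 1 + -3 = -2, A[2][2] + B[2][0] = 2 + -2 = 0) = -2 (attained at k = 1)
  C[2][1] = min over k of (A[2][0] + B[0][1] = 7 + 7 = 14, A[2][1] + B[1][1] = 1 + -4 = -3, A[2][2] + B[2][1] = 2 + 6 = 8) = -3 (attained at k = 1)
  C[2][2] = min over k of (A[2][0] + B[0][2] = 7 + 7 = 14, A[2][1] + B[1][2] = 1 + -1 = 0, A[2][2] + B[2][2] = 2 + 8 = 10) = 0 (attained at k = 1)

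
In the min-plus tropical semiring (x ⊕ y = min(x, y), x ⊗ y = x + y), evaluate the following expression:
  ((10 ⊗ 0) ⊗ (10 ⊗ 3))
((10 ⊗ 0) ⊗ (10 ⊗ 3)) = 23

Expand innermost to outermost. Recall ⊕ takes the minimum of its arguments and ⊗ takes their sum. Working out the expression ((10 ⊗ 0) ⊗ (10 ⊗ 3)) gives 23.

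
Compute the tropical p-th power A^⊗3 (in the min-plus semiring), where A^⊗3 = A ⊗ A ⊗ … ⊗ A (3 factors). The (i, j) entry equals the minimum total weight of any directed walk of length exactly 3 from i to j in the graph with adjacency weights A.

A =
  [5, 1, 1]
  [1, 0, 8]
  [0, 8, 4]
A^⊗3 =
  [2, 1, 2]
  [1, 0, 2]
  [1, 1, 5]

Each entry (A^⊗3)_ij equals the minimum over all length-3 walks i = v_0 → v_1 → … → v_3 = j of Σ_t A[v_t][v_{t+1}]. For example, for (i, j) = (0, 2) we minimise over 9 possible intermediate vertex sequences; the minimum is 2, attained along the walk 0 → 2 → 0 → 2.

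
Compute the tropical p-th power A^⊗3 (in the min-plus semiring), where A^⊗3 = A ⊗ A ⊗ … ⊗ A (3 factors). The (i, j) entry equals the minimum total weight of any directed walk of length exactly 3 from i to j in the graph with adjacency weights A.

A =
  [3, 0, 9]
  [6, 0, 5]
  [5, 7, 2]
A^⊗3 =
  [6, 0, 5]
  [6, 0, 5]
  [9, 5, 6]

Each entry (A^⊗3)_ij equals the minimum over all length-3 walks i = v_0 → v_1 → … → v_3 = j of Σ_t A[v_t][v_{t+1}]. For example, for (i, j) = (0, 2) we minimise over 9 possible intermediate vertex sequences; the minimum is 5, attained along the walk 0 → 1 → 1 → 2.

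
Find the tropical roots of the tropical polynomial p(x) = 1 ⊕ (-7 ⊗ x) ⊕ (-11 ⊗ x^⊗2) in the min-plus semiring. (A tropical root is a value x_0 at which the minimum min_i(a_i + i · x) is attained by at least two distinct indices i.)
Roots: {4, 8}

Each tropical root is a break point of the lower envelope of the lines y = a_i + i · x (there are 3 lines, with slopes 0, 1, ..., 2). Only the lines that attain the minimum somewhere contribute to roots; other lines are dominated. Here the surviving (envelope) indices are i = 2, i = 1, i = 0.
Intersections between consecutive envelope lines give the roots: for adjacent envelope indices i < j the intersection is x = (a_i − a_j) / (j − i). Reading off the sorted break points: {4, 8}.
Verification: at each break x_0, at least two indices attain the minimum of min_i(a_i + i · x_0).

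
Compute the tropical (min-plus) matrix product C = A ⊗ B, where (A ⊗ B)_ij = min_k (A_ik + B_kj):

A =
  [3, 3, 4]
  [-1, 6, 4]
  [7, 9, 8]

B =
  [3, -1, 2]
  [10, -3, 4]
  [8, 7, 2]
A ⊗ B =
  [6, 0, 5]
  [2, -2, 1]
  [10, 6, 9]

Apply the min-plus product entry-by-entry:
  C[0][0] = min over k of (A[0][0] + B[0][0] = 3 + 3 = 6, A[0][1] + B[1][0] = 3 + 10 = 13, A[0][2] + B[2][0] = 4 + 8 = 12) = 6 (attained at k = 0)
  C[0][1] = min over k of (A[0][0] + B[0][1] = 3 + -1 = 2, A[0][1] + B[1][1] = 3 + -3 = 0, A[0][2] + B[2][1] = 4 + 7 = 11) = 0 (attained at k = 1)
  C[0][2] = min over k of (A[0][0] + B[0][2] = 3 + 2 = 5, A[0][1] + B[1][2] = 3 + 4 = 7, A[0][2] + B[2][2] = 4 + 2 = 6) = 5 (attained at k = 0)
  C[1][0] = min over k of (A[1][0] + B[0][0] = -1 + 3 = 2, A[1][1] + B[1][0] = 6 + 10 = 16, A[1][2] + B[2][0] = 4 + 8 = 12) = 2 (attained at k = 0)
  C[1][1] = min over k of (A[1][0] + B[0][1] = -1 + -1 = -2, A[1][1] + B[1][1] = 6 + -3 = 3, A[1][2] + B[2][1] = 4 + 7 = 11) = -2 (attained at k = 0)
  C[1][2] = min over k of (A[1][0] + B[0][2] = -1 + 2 = 1, A[1][1] + B[1][2] = 6 + 4 = 10, A[1][2] + B[2][2] = 4 + 2 = 6) = 1 (attained at k = 0)
  C[2][0] = min over k of (A[2][0] + B[0][0] = 7 + 3 = 10, A[2][1] + B[1][0] = 9 + 10 = 19, A[2][2] + B[2][0] = 8 + 8 = 16) = 10 (attained at k = 0)
  C[2][1] = min over k of (A[2][0] + B[0][1] = 7 + -1 = 6, A[2][1] + B[1][1] = 9 + -3 = 6, A[2][2] + B[2][1] = 8 + 7 = 15) = 6 (attained at k = 0)
  C[2][2] = min over k of (A[2][0] + B[0][2] = 7 + 2 = 9, A[2][1] + B[1][2] = 9 + 4 = 13, A[2][2] + B[2][2] = 8 + 2 = 10) = 9 (attained at k = 0)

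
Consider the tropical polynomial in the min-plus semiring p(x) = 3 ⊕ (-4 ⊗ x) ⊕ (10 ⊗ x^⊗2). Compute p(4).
p(4) = 0

A tropical monomial a ⊗ x^⊗i evaluates to a + i · x. Evaluating each term at x = 4:
  Term 0 contributes 3 + 0 · 4 = 3
  Term 1 contributes -4 + 1 · 4 = 0
  Term 2 contributes 10 + 2 · 4 = 18
p(4) = ⊕ of these = min[3, 0, 18] = 0.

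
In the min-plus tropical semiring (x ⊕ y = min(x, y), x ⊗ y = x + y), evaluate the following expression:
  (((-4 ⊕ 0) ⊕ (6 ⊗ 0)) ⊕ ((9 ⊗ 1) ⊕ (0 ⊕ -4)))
(((-4 ⊕ 0) ⊕ (6 ⊗ 0)) ⊕ ((9 ⊗ 1) ⊕ (0 ⊕ -4))) = -4

Expand innermost to outermost. Recall ⊕ takes the minimum of its arguments and ⊗ takes their sum. Working out the expression (((-4 ⊕ 0) ⊕ (6 ⊗ 0)) ⊕ ((9 ⊗ 1) ⊕ (0 ⊕ -4))) gives -4.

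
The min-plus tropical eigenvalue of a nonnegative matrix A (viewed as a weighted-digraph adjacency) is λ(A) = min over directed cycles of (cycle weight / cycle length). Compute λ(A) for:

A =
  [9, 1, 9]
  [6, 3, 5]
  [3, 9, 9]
λ(A) = 3

Enumerate directed cycles and compute their means (weight / length). Sample:
  cycle 0 → 0: weight = 9, length = 1, mean = 9/1 ≈ 9.000
  cycle 1 → 1: weight = 3, length = 1, mean = 3/1 ≈ 3.000
  cycle 2 → 2: weight = 9, length = 1, mean = 9/1 ≈ 9.000
  cycle 0 → 1 → 0: weight = 7, length = 2, mean = 7/2 ≈ 3.500
  cycle 0 → 2 → 0: weight = 12, length = 2, mean = 12/2 ≈ 6.000
  cycle 1 → 0 → 1: weight = 7, length = 2, mean = 7/2 ≈ 3.500
Minimum mean = 3.000, attained e.g. along the cycle 1 → 1 with weight 3 and length 1. So λ(A) = 3/1 = 3.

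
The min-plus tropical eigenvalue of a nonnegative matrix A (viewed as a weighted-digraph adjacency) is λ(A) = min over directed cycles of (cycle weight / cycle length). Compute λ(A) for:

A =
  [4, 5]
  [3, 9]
λ(A) = 4

Enumerate directed cycles and compute their means (weight / length). Sample:
  cycle 0 → 0: weight = 4, length = 1, mean = 4/1 ≈ 4.000
  cycle 1 → 1: weight = 9, length = 1, mean = 9/1 ≈ 9.000
  cycle 0 → 1 → 0: weight = 8, length = 2, mean = 8/2 ≈ 4.000
  cycle 1 → 0 → 1: weight = 8, length = 2, mean = 8/2 ≈ 4.000
Minimum mean = 4.000, attained e.g. along the cycle 0 → 0 with weight 4 and length 1. So λ(A) = 4/1 = 4.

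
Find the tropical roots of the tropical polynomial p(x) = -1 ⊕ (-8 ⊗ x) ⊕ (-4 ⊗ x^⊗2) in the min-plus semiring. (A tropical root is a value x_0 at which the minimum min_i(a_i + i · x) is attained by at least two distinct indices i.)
Roots: {-4, 7}

Each tropical root is a break point of the lower envelope of the lines y = a_i + i · x (there are 3 lines, with slopes 0, 1, ..., 2). Only the lines that attain the minimum somewhere contribute to roots; other lines are dominated. Here the surviving (envelope) indices are i = 2, i = 1, i = 0.
Intersections between consecutive envelope lines give the roots: for adjacent envelope indices i < j the intersection is x = (a_i − a_j) / (j − i). Reading off the sorted break points: {-4, 7}.
Verification: at each break x_0, at least two indices attain the minimum of min_i(a_i + i · x_0).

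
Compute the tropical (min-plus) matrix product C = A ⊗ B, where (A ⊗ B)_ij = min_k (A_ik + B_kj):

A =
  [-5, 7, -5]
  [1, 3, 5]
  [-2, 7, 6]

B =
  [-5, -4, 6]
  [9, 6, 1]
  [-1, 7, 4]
A ⊗ B =
  [-10, -9, -1]
  [-4, -3, 4]
  [-7, -6, 4]

Apply the min-plus product entry-by-entry:
  C[0][0] = min over k of (A[0][0] + B[0][0] = -5 + -5 = -10, A[0][1] + B[1][0] = 7 + 9 = 16, A[0][2] + B[2][0] = -5 + -1 = -6) = -10 (attained at k = 0)
  C[0][1] = min over k of (A[0][0] + B[0][1] = -5 + -4 = -9, A[0][1] + B[1][1] = 7 + 6 = 13, A[0][2] + B[2][1] = -5 + 7 = 2) = -9 (attained at k = 0)
  C[0][2] = min over k of (A[0][0] + B[0][2] = -5 + 6 = 1, A[0][1] + B[1][2] = 7 + 1 = 8, A[0][2] + B[2][2] = -5 + 4 = -1) = -1 (attained at k = 2)
  C[1][0] = min over k of (A[1][0] + B[0][0] = 1 + -5 = -4, A[1][1] + B[1][0] = 3 + 9 = 12, A[1][2] + B[2][0] = 5 + -1 = 4) = -4 (attained at k = 0)
  C[1][1] = min over k of (A[1][0] + B[0][1] = 1 + -4 = -3, A[1][1] + B[1][1] = 3 + 6 = 9, A[1][2] + B[2][1] = 5 + 7 = 12) = -3 (attained at k = 0)
  C[1][2] = min over k of (A[1][0] + B[0][2] = 1 + 6 = 7, A[1][1] + B[1][2] = 3 + 1 = 4, A[1][2] + B[2][2] = 5 + 4 = 9) = 4 (attained at k = 1)
  C[2][0] = min over k of (A[2][0] + B[0][0] = -2 + -5 = -7, A[2][1] + B[1][0] = 7 + 9 = 16, A[2][2] + B[2][0] = 6 + -1 = 5) = -7 (attained at k = 0)
  C[2][1] = min over k of (A[2][0] + B[0][1] = -2 + -4 = -6, A[2][1] + B[1][1] = 7 + 6 = 13, A[2][2] + B[2][1] = 6 + 7 = 13) = -6 (attained at k = 0)
  C[2][2] = min over k of (A[2][0] + B[0][2] = -2 + 6 = 4, A[2][1] + B[1][2] = 7 + 1 = 8, A[2][2] + B[2][2] = 6 + 4 = 10) = 4 (attained at k = 0)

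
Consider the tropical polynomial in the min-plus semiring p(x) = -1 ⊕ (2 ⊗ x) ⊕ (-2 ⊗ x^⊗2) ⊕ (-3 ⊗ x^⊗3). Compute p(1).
p(1) = -1

A tropical monomial a ⊗ x^⊗i evaluates to a + i · x. Evaluating each term at x = 1:
  Term 0 contributes -1 + 0 · 1 = -1
  Term 1 contributes 2 + 1 · 1 = 3
  Term 2 contributes -2 + 2 · 1 = 0
  Term 3 contributes -3 + 3 · 1 = 0
p(1) = ⊕ of these = min[-1, 3, 0, 0] = -1.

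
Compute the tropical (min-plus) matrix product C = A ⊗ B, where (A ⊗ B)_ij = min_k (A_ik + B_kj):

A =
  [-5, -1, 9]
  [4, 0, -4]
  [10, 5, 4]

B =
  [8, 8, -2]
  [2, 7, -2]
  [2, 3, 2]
A ⊗ B =
  [1, 3, -7]
  [-2, -1, -2]
  [6, 7, 3]

Apply the min-plus product entry-by-entry:
  C[0][0] = min over k of (A[0][0] + B[0][0] = -5 + 8 = 3, A[0][1] + B[1][0] = -1 + 2 = 1, A[0][2] + B[2][0] = 9 + 2 = 11) = 1 (attained at k = 1)
  C[0][1] = min over k of (A[0][0] + B[0][1] = -5 + 8 = 3, A[0][1] + B[1][1] = -1 + 7 = 6, A[0][2] + B[2][1] = 9 + 3 = 12) = 3 (attained at k = 0)
  C[0][2] = min over k of (A[0][0] + B[0][2] = -5 + -2 = -7, A[0][1] + B[1][2] = -1 + -2 = -3, A[0][2] + B[2][2] = 9 + 2 = 11) = -7 (attained at k = 0)
  C[1][0] = min over k of (A[1][0] + B[0][0] = 4 + 8 = 12, A[1][1] + B[1][0] = 0 + 2 = 2, A[1][2] + B[2][0] = -4 + 2 = -2) = -2 (attained at k = 2)
  C[1][1] = min over k of (A[1][0] + B[0][1] = 4 + 8 = 12, A[1][1] + B[1][1] = 0 + 7 = 7, A[1][2] + B[2][1] = -4 + 3 = -1) = -1 (attained at k = 2)
  C[1][2] = min over k of (A[1][0] + B[0][2] = 4 + -2 = 2, A[1][1] + B[1][2] = 0 + -2 = -2, A[1][2] + B[2][2] = -4 + 2 = -2) = -2 (attained at k = 1)
  C[2][0] = min over k of (A[2][0] + B[0][0] = 10 + 8 = 18, A[2][1] + B[1][0] = 5 + 2 = 7, A[2][2] + B[2][0] = 4 + 2 = 6) = 6 (attained at k = 2)
  C[2][1] = min over k of (A[2][0] + B[0][1] = 10 + 8 = 18, A[2][1] + B[1][1] = 5 + 7 = 12, A[2][2] + B[2][1] = 4 + 3 = 7) = 7 (attained at k = 2)
  C[2][2] = min over k of (A[2][0] + B[0][2] = 10 + -2 = 8, A[2][1] + B[1][2] = 5 + -2 = 3, A[2][2] + B[2][2] = 4 + 2 = 6) = 3 (attained at k = 1)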